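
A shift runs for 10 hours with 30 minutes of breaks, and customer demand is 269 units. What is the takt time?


Available = 10×60 - 30 = 570 min
Takt time = 570 / 269
= 2.12 min/unit


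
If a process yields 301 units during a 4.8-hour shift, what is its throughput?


Throughput = units / time
= 301 / 4.8
= 62.7 units/hour


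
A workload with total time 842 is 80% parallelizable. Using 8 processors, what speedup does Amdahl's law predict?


Amdahl's law: T_p = T × ((1-p) + p/N)
= 842 × ((1-0.8) + 0.8/8)
= 842 × (0.20 + 0.1000)
= 842 × 0.3000
= 252.60
Speedup = 842/252.60
= 3.33×


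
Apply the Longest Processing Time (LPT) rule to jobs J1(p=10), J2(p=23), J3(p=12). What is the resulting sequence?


LPT: sort by longest processing time first
  J2: p=23
  J3: p=12
  J1: p=10
Order: J2 → J3 → J1


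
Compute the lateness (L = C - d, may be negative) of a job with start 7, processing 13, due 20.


Completion = 7 + 13 = 20
Lateness = C - d = 20 - 20
= 0


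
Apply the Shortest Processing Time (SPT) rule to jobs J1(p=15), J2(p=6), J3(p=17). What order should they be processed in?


SPT: sort by shortest processing time
  J2: p=6
  J1: p=15
  J3: p=17
Order: J2 → J1 → J3


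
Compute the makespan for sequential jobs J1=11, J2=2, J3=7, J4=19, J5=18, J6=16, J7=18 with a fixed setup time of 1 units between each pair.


Makespan = Σ processing + (n-1) × setup
= (11 + 2 + 7 + 19 + 18 + 16 + 18) + (7-1)×1
= 91 + 6
= 97 time units


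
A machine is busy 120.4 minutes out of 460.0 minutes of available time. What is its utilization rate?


Utilization = busy / total × 100
= 120.4 / 460.0 × 100
= 26.2%


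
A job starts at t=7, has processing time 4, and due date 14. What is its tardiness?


Completion = start + processing = 7 + 4 = 11
Tardiness = max(0, C - d) = max(0, 11 - 14)
= max(0, -3)
= 0


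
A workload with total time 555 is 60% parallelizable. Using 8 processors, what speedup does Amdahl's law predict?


Amdahl's law: T_p = T × ((1-p) + p/N)
= 555 × ((1-0.6) + 0.6/8)
= 555 × (0.40 + 0.0750)
= 555 × 0.4750
= 263.62
Speedup = 555/263.62
= 2.11×


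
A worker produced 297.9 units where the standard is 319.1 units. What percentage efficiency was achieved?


Efficiency = (actual / standard) × 100
= (297.9 / 319.1) × 100
= 93.4%


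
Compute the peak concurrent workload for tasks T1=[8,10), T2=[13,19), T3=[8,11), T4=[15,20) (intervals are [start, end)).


Check each time point for overlaps:
  t=8: 2 tasks active (T1, T3)
Max concurrent = 2


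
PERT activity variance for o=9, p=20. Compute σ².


σ² = ((p - o) / 6)² = (p - o)² / 36
= (20 - 9)² / 36
= 11² / 36
= 121 / 36
= 3.3611


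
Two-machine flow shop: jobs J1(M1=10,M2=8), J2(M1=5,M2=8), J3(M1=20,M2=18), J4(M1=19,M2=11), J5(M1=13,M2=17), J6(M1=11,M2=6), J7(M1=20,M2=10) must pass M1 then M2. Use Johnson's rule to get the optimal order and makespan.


Johnson's rule:
Group 1 (M1≤M2, sort by M1): ['J2', 'J5']
Group 2 (M1>M2, sort desc M2): ['J3', 'J4', 'J7', 'J1', 'J6']
Sequence: J2 → J5 → J3 → J4 → J7 → J1 → J6
Makespan calculation:
  J2: M1 done=5, M2 done=13
  J5: M1 done=18, M2 done=35
  J3: M1 done=38, M2 done=56
  J4: M1 done=57, M2 done=68
  J7: M1 done=77, M2 done=87
  J1: M1 done=87, M2 done=95
  J6: M1 done=98, M2 done=104
= Sequence: J2 → J5 → J3 → J4 → J7 → J1 → J6, Makespan: 104


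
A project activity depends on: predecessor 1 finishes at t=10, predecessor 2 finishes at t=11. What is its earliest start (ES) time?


ES = max of all predecessor completion times
Predecessors: [10, 11]
ES = max(10, 11)
= 11


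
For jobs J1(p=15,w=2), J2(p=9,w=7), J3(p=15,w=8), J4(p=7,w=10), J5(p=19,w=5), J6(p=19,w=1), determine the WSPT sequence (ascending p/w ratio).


WSPT (Smith's rule): sort by p/w ascending
  J4: p/w = 7/10 = 0.700
  J2: p/w = 9/7 = 1.286
  J3: p/w = 15/8 = 1.875
  J5: p/w = 19/5 = 3.800
  J1: p/w = 15/2 = 7.500
  J6: p/w = 19/1 = 19.000
Order: J4 → J2 → J3 → J5 → J1 → J6


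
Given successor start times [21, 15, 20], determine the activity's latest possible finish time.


LF = min of all successor start times
Successors start at: [21, 15, 20]
LF = min(21, 15, 20)
= 15


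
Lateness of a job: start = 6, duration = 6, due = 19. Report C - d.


Completion = 6 + 6 = 12
Lateness = C - d = 12 - 19
= -7


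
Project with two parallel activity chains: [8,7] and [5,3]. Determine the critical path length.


Path A: 8 + 7 = 15
Path B: 5 + 3 = 8
Critical path = longest = max(15, 8)
= 15 (Path A)


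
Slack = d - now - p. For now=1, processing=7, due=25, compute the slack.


Slack = due - current_time - processing
= 25 - 1 - 7
= 17


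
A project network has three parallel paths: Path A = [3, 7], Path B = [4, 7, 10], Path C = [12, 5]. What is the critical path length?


Path A: 3 + 7 = 10
Path B: 4 + 7 + 10 = 21
Path C: 12 + 5 = 17
Critical path = longest = max(10, 21, 17)
= 21 (Path B)


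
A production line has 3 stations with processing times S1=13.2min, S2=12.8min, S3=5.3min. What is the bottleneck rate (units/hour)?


Bottleneck = longest station time
Station times: [13.2, 12.8, 5.3]
Max = 13.2 min
Rate = 60 / 13.2
= 4.55 units/hour (bottleneck: 13.2min)


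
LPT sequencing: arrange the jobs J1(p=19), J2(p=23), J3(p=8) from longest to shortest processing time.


LPT: sort by longest processing time first
  J2: p=23
  J1: p=19
  J3: p=8
Order: J2 → J1 → J3


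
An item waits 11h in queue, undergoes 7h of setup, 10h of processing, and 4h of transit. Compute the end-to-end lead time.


Lead time = queue + setup + processing + transit
= 11 + 7 + 10 + 4
= 32 hours


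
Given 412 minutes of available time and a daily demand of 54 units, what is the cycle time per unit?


Cycle time = available time / demand
= 412 / 54
= 7.63 min/unit


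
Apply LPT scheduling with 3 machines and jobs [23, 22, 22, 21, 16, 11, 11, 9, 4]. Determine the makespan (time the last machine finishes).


Jobs (LPT sorted): [23, 22, 22, 21, 16, 11, 11, 9, 4]
Machines: 3
  J=23 → Machine 1 (load: 0+23=23)
  J=22 → Machine 2 (load: 0+22=22)
  J=22 → Machine 3 (load: 0+22=22)
  J=21 → Machine 2 (load: 22+21=43)
  J=16 → Machine 3 (load: 22+16=38)
  J=11 → Machine 1 (load: 23+11=34)
  J=11 → Machine 1 (load: 34+11=45)
  J=9 → Machine 3 (load: 38+9=47)
  J=4 → Machine 2 (load: 43+4=47)
Machine loads: [45, 47, 47]
Makespan = max = 47 time units


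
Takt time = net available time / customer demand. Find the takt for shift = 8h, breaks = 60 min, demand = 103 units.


Available = 8×60 - 60 = 420 min
Takt time = 420 / 103
= 4.08 min/unit


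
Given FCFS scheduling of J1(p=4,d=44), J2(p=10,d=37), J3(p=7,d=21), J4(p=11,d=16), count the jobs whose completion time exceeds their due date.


Completion vs due date:
  J1: C=4, d=44 → on time
  J2: C=14, d=37 → on time
  J3: C=21, d=21 → on time
  J4: C=32, d=16 → TARDY
Tardy jobs: J4
Count = 1


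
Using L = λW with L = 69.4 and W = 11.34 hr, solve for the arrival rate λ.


Little's law: L = λW → λ = L / W
= 69.4 / 11.34
= 6.12 per hour


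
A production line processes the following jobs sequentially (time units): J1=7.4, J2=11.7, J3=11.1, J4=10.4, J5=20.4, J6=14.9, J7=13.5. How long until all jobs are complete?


Sequential makespan: sum all processing times
= 7.4 + 11.7 + 11.1 + 10.4 + 20.4 + 14.9 + 13.5
= 89.4 time units


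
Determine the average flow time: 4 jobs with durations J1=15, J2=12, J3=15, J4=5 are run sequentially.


Completion times:
  J1: completes at 15
  J2: completes at 27
  J3: completes at 42
  J4: completes at 47
Sum = 131
Average = 131/4
= 32.75


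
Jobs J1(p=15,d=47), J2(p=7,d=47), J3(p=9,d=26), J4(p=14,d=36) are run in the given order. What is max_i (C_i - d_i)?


Lateness per job (L = C - d):
  J1: C=15, d=47, L=-32
  J2: C=22, d=47, L=-25
  J3: C=31, d=26, L=5
  J4: C=45, d=36, L=9
Lmax = max(-32, -25, 5, 9)
= 9


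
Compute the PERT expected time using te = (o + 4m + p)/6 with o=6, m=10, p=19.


te = (o + 4m + p) / 6
= (6 + 4×10 + 19) / 6
= (6 + 40 + 19) / 6
= 65 / 6
= 10.83


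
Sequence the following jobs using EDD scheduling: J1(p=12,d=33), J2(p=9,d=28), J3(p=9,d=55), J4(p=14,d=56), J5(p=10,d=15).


EDD: sort by earliest due date
  J5: d=15, p=10
  J2: d=28, p=9
  J1: d=33, p=12
  J3: d=55, p=9
  J4: d=56, p=14
Order: J5 → J2 → J1 → J3 → J4


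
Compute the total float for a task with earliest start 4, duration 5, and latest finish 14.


EF = ES + duration = 4 + 5 = 9
LS = LF - duration = 14 - 5 = 9
Total Float = LF - EF = 14 - 9
(or LS - ES = 9 - 4)
= 5


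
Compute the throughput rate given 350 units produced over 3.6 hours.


Throughput = units / time
= 350 / 3.6
= 97.2 units/hour


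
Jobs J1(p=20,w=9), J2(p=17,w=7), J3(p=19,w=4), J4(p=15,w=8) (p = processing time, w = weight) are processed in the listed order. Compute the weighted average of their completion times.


Completion times:
  J1: C=20, w×C=9×20=180
  J2: C=37, w×C=7×37=259
  J3: C=56, w×C=4×56=224
  J4: C=71, w×C=8×71=568
Sum w×C = 1231
Sum w = 28
Weighted avg = 1231/28
= 43.96


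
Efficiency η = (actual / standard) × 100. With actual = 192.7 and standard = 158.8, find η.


Efficiency = (actual / standard) × 100
= (192.7 / 158.8) × 100
= 121.3%


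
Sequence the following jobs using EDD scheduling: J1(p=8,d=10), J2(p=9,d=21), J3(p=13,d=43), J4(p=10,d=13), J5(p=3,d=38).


EDD: sort by earliest due date
  J1: d=10, p=8
  J4: d=13, p=10
  J2: d=21, p=9
  J5: d=38, p=3
  J3: d=43, p=13
Order: J1 → J4 → J2 → J5 → J3


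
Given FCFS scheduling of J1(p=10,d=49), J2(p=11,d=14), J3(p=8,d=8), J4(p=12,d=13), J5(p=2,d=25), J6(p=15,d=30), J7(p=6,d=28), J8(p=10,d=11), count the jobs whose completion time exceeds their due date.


Completion vs due date:
  J1: C=10, d=49 → on time
  J2: C=21, d=14 → TARDY
  J3: C=29, d=8 → TARDY
  J4: C=41, d=13 → TARDY
  J5: C=43, d=25 → TARDY
  J6: C=58, d=30 → TARDY
  J7: C=64, d=28 → TARDY
  J8: C=74, d=11 → TARDY
Tardy jobs: J2, J3, J4, J5, J6, J7, J8
Count = 7


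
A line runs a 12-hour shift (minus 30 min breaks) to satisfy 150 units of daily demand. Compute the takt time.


Available = 12×60 - 30 = 690 min
Takt time = 690 / 150
= 4.60 min/unit


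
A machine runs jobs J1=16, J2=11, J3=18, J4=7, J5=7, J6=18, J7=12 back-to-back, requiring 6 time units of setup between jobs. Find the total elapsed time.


Makespan = Σ processing + (n-1) × setup
= (16 + 11 + 18 + 7 + 7 + 18 + 12) + (7-1)×6
= 89 + 36
= 125 time units


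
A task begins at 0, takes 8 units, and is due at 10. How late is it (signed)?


Completion = 0 + 8 = 8
Lateness = C - d = 8 - 10
= -2


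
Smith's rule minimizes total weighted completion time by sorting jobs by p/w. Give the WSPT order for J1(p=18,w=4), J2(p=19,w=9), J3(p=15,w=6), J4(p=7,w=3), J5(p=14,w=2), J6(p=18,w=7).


WSPT (Smith's rule): sort by p/w ascending
  J2: p/w = 19/9 = 2.111
  J4: p/w = 7/3 = 2.333
  J3: p/w = 15/6 = 2.500
  J6: p/w = 18/7 = 2.571
  J1: p/w = 18/4 = 4.500
  J5: p/w = 14/2 = 7.000
Order: J2 → J4 → J3 → J6 → J1 → J5


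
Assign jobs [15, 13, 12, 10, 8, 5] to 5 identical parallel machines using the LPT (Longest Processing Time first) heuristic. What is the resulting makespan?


Jobs (LPT sorted): [15, 13, 12, 10, 8, 5]
Machines: 5
  J=15 → Machine 1 (load: 0+15=15)
  J=13 → Machine 2 (load: 0+13=13)
  J=12 → Machine 3 (load: 0+12=12)
  J=10 → Machine 4 (load: 0+10=10)
  J=8 → Machine 5 (load: 0+8=8)
  J=5 → Machine 5 (load: 8+5=13)
Machine loads: [15, 13, 12, 10, 13]
Makespan = max = 15 time units


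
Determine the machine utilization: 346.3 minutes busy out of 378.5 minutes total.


Utilization = busy / total × 100
= 346.3 / 378.5 × 100
= 91.5%


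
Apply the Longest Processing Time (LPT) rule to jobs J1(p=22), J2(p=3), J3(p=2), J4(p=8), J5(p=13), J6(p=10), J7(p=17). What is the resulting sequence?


LPT: sort by longest processing time first
  J1: p=22
  J7: p=17
  J5: p=13
  J6: p=10
  J4: p=8
  J2: p=3
  J3: p=2
Order: J1 → J7 → J5 → J6 → J4 → J2 → J3


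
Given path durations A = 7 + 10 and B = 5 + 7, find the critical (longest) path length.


Path A: 7 + 10 = 17
Path B: 5 + 7 = 12
Critical path = longest = max(17, 12)
= 17 (Path A)


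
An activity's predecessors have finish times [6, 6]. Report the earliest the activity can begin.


ES = max of all predecessor completion times
Predecessors: [6, 6]
ES = max(6, 6)
= 6


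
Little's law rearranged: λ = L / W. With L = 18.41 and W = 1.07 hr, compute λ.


Little's law: L = λW → λ = L / W
= 18.41 / 1.07
= 17.21 per hour


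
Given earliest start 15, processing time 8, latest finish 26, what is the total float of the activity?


EF = ES + duration = 15 + 8 = 23
LS = LF - duration = 26 - 8 = 18
Total Float = LF - EF = 26 - 23
(or LS - ES = 18 - 15)
= 3


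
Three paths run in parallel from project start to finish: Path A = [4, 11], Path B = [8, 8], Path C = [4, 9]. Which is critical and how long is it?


Path A: 4 + 11 = 15
Path B: 8 + 8 = 16
Path C: 4 + 9 = 13
Critical path = longest = max(15, 16, 13)
= 16 (Path B)


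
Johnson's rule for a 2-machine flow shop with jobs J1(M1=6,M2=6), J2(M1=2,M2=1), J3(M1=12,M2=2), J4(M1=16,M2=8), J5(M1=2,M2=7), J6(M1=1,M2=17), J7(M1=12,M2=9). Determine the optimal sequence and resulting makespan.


Johnson's rule:
Group 1 (M1≤M2, sort by M1): ['J6', 'J5', 'J1']
Group 2 (M1>M2, sort desc M2): ['J7', 'J4', 'J3', 'J2']
Sequence: J6 → J5 → J1 → J7 → J4 → J3 → J2
Makespan calculation:
  J6: M1 done=1, M2 done=18
  J5: M1 done=3, M2 done=25
  J1: M1 done=9, M2 done=31
  J7: M1 done=21, M2 done=40
  J4: M1 done=37, M2 done=48
  J3: M1 done=49, M2 done=51
  J2: M1 done=51, M2 done=52
= Sequence: J6 → J5 → J1 → J7 → J4 → J3 → J2, Makespan: 52


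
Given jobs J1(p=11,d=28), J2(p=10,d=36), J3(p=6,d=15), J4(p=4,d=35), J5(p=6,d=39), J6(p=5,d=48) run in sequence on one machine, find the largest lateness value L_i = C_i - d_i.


Lateness per job (L = C - d):
  J1: C=11, d=28, L=-17
  J2: C=21, d=36, L=-15
  J3: C=27, d=15, L=12
  J4: C=31, d=35, L=-4
  J5: C=37, d=39, L=-2
  J6: C=42, d=48, L=-6
Lmax = max(-17, -15, 12, -4, -2, -6)
= 12


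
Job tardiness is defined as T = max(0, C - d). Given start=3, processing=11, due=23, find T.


Completion = start + processing = 3 + 11 = 14
Tardiness = max(0, C - d) = max(0, 14 - 23)
= max(0, -9)
= 0


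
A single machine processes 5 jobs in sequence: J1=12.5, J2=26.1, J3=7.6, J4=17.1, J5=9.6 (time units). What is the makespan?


Sequential makespan: sum all processing times
= 12.5 + 26.1 + 7.6 + 17.1 + 9.6
= 72.9 time units


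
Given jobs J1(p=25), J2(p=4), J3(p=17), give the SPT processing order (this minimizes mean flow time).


SPT: sort by shortest processing time
  J2: p=4
  J3: p=17
  J1: p=25
Order: J2 → J3 → J1


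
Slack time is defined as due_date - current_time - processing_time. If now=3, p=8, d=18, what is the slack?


Slack = due - current_time - processing
= 18 - 3 - 8
= 7


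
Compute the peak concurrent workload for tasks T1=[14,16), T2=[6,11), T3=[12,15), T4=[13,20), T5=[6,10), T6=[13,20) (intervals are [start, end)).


Check each time point for overlaps:
  t=14: 4 tasks active (T1, T3, T4, T6)
Max concurrent = 4


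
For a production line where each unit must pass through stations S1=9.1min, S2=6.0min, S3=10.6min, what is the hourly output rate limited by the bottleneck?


Bottleneck = longest station time
Station times: [9.1, 6.0, 10.6]
Max = 10.6 min
Rate = 60 / 10.6
= 5.66 units/hour (bottleneck: 10.6min)


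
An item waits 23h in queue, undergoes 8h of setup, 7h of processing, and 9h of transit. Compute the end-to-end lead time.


Lead time = queue + setup + processing + transit
= 23 + 8 + 7 + 9
= 47 hours


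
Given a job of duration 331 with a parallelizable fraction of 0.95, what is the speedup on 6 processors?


Amdahl's law: T_p = T × ((1-p) + p/N)
= 331 × ((1-0.95) + 0.95/6)
= 331 × (0.05 + 0.1583)
= 331 × 0.2083
= 68.96
Speedup = 331/68.96
= 4.80×


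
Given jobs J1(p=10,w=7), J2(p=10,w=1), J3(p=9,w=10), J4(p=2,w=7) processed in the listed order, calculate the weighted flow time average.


Completion times:
  J1: C=10, w×C=7×10=70
  J2: C=20, w×C=1×20=20
  J3: C=29, w×C=10×29=290
  J4: C=31, w×C=7×31=217
Sum w×C = 597
Sum w = 25
Weighted avg = 597/25
= 23.88


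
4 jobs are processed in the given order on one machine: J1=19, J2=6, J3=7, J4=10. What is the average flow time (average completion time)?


Completion times:
  J1: completes at 19
  J2: completes at 25
  J3: completes at 32
  J4: completes at 42
Sum = 118
Average = 118/4
= 29.50


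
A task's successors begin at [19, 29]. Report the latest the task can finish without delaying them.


LF = min of all successor start times
Successors start at: [19, 29]
LF = min(19, 29)
= 19


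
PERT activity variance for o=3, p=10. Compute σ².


σ² = ((p - o) / 6)² = (p - o)² / 36
= (10 - 3)² / 36
= 7² / 36
= 49 / 36
= 1.3611


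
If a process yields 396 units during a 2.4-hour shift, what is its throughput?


Throughput = units / time
= 396 / 2.4
= 165.0 units/hour


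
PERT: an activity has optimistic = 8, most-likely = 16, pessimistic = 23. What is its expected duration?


te = (o + 4m + p) / 6
= (8 + 4×16 + 23) / 6
= (8 + 64 + 23) / 6
= 95 / 6
= 15.83


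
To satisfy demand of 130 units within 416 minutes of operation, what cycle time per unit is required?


Cycle time = available time / demand
= 416 / 130
= 3.20 min/unit


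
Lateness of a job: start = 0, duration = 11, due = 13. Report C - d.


Completion = 0 + 11 = 11
Lateness = C - d = 11 - 13
= -2


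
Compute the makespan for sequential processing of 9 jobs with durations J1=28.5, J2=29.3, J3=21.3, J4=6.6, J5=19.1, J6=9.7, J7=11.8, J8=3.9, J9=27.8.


Sequential makespan: sum all processing times
= 28.5 + 29.3 + 21.3 + 6.6 + 19.1 + 9.7 + 11.8 + 3.9 + 27.8
= 158.0 time units


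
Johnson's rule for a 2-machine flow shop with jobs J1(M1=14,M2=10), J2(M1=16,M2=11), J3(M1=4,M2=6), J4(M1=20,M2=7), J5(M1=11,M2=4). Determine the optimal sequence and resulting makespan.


Johnson's rule:
Group 1 (M1≤M2, sort by M1): ['J3']
Group 2 (M1>M2, sort desc M2): ['J2', 'J1', 'J4', 'J5']
Sequence: J3 → J2 → J1 → J4 → J5
Makespan calculation:
  J3: M1 done=4, M2 done=10
  J2: M1 done=20, M2 done=31
  J1: M1 done=34, M2 done=44
  J4: M1 done=54, M2 done=61
  J5: M1 done=65, M2 done=69
= Sequence: J3 → J2 → J1 → J4 → J5, Makespan: 69


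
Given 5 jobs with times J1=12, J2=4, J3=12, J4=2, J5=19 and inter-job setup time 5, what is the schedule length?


Makespan = Σ processing + (n-1) × setup
= (12 + 4 + 12 + 2 + 19) + (5-1)×5
= 49 + 20
= 69 time units


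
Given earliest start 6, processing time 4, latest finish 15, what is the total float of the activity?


EF = ES + duration = 6 + 4 = 10
LS = LF - duration = 15 - 4 = 11
Total Float = LF - EF = 15 - 10
(or LS - ES = 11 - 6)
= 5


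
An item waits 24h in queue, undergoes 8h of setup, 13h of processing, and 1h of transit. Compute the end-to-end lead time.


Lead time = queue + setup + processing + transit
= 24 + 8 + 13 + 1
= 46 hours


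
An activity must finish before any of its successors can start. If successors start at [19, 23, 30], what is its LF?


LF = min of all successor start times
Successors start at: [19, 23, 30]
LF = min(19, 23, 30)
= 19


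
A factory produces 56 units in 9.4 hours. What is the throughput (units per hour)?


Throughput = units / time
= 56 / 9.4
= 6.0 units/hour


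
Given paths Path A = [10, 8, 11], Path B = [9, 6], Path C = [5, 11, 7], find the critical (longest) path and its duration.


Path A: 10 + 8 + 11 = 29
Path B: 9 + 6 = 15
Path C: 5 + 11 + 7 = 23
Critical path = longest = max(29, 15, 23)
= 29 (Path A)


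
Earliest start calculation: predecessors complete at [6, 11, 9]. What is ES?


ES = max of all predecessor completion times
Predecessors: [6, 11, 9]
ES = max(6, 11, 9)
= 11


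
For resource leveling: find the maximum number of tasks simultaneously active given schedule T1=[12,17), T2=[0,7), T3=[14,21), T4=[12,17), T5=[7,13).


Check each time point for overlaps:
  t=12: 3 tasks active (T1, T4, T5)
Max concurrent = 3


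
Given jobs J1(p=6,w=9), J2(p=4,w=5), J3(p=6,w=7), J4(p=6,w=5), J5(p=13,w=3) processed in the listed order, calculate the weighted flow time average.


Completion times:
  J1: C=6, w×C=9×6=54
  J2: C=10, w×C=5×10=50
  J3: C=16, w×C=7×16=112
  J4: C=22, w×C=5×22=110
  J5: C=35, w×C=3×35=105
Sum w×C = 431
Sum w = 29
Weighted avg = 431/29
= 14.86


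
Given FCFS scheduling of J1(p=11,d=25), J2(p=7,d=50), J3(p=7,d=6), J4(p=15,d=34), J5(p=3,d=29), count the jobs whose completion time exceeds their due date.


Completion vs due date:
  J1: C=11, d=25 → on time
  J2: C=18, d=50 → on time
  J3: C=25, d=6 → TARDY
  J4: C=40, d=34 → TARDY
  J5: C=43, d=29 → TARDY
Tardy jobs: J3, J4, J5
Count = 3


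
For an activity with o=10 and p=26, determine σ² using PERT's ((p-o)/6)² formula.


σ² = ((p - o) / 6)² = (p - o)² / 36
= (26 - 10)² / 36
= 16² / 36
= 256 / 36
= 7.1111


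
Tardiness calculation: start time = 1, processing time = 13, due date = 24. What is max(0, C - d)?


Completion = start + processing = 1 + 13 = 14
Tardiness = max(0, C - d) = max(0, 14 - 24)
= max(0, -10)
= 0


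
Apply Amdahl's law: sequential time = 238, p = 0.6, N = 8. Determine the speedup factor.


Amdahl's law: T_p = T × ((1-p) + p/N)
= 238 × ((1-0.6) + 0.6/8)
= 238 × (0.40 + 0.0750)
= 238 × 0.4750
= 113.05
Speedup = 238/113.05
= 2.11×


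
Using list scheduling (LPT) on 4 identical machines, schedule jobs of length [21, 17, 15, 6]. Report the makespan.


Jobs (LPT sorted): [21, 17, 15, 6]
Machines: 4
  J=21 → Machine 1 (load: 0+21=21)
  J=17 → Machine 2 (load: 0+17=17)
  J=15 → Machine 3 (load: 0+15=15)
  J=6 → Machine 4 (load: 0+6=6)
Machine loads: [21, 17, 15, 6]
Makespan = max = 21 time units


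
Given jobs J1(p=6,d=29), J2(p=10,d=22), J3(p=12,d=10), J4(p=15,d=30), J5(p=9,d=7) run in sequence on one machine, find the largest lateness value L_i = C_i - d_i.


Lateness per job (L = C - d):
  J1: C=6, d=29, L=-23
  J2: C=16, d=22, L=-6
  J3: C=28, d=10, L=18
  J4: C=43, d=30, L=13
  J5: C=52, d=7, L=45
Lmax = max(-23, -6, 18, 13, 45)
= 45


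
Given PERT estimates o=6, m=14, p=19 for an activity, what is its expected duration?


te = (o + 4m + p) / 6
= (6 + 4×14 + 19) / 6
= (6 + 56 + 19) / 6
= 81 / 6
= 13.50


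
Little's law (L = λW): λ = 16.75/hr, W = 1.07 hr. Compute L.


Little's law: L = λ × W
= 16.75 × 1.07
= 17.92


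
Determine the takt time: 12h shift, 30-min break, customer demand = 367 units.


Available = 12×60 - 30 = 690 min
Takt time = 690 / 367
= 1.88 min/unit


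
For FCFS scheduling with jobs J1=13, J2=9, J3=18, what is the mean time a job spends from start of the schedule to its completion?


Completion times:
  J1: completes at 13
  J2: completes at 22
  J3: completes at 40
Sum = 75
Average = 75/3
= 25.00


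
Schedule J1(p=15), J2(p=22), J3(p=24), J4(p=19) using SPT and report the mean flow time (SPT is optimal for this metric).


SPT order: J1 → J4 → J2 → J3
Completion times:
  J1: C=15
  J4: C=34
  J2: C=56
  J3: C=80
Sum = 185, n = 4
Mean flow = 185/4
= 46.25


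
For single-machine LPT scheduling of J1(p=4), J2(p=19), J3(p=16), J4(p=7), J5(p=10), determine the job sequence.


LPT: sort by longest processing time first
  J2: p=19
  J3: p=16
  J5: p=10
  J4: p=7
  J1: p=4
Order: J2 → J3 → J5 → J4 → J1


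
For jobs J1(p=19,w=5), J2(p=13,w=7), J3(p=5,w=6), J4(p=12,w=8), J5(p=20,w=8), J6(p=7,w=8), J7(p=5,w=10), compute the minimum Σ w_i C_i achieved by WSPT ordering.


WSPT order (by p/w): J7 → J3 → J6 → J4 → J2 → J5 → J1
  J7: C=5, w·C=10×5=50
  J3: C=10, w·C=6×10=60
  J6: C=17, w·C=8×17=136
  J4: C=29, w·C=8×29=232
  J2: C=42, w·C=7×42=294
  J5: C=62, w·C=8×62=496
  J1: C=81, w·C=5×81=405
Σ w·C = 1673
= 1673


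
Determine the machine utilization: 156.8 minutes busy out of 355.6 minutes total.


Utilization = busy / total × 100
= 156.8 / 355.6 × 100
= 44.1%


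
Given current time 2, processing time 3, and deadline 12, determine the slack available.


Slack = due - current_time - processing
= 12 - 2 - 3
= 7


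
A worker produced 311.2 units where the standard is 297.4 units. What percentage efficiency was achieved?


Efficiency = (actual / standard) × 100
= (311.2 / 297.4) × 100
= 104.6%


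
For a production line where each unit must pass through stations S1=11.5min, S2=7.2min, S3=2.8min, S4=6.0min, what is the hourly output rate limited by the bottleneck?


Bottleneck = longest station time
Station times: [11.5, 7.2, 2.8, 6.0]
Max = 11.5 min
Rate = 60 / 11.5
= 5.22 units/hour (bottleneck: 11.5min)


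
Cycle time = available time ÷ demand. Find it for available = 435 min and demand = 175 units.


Cycle time = available time / demand
= 435 / 175
= 2.49 min/unit


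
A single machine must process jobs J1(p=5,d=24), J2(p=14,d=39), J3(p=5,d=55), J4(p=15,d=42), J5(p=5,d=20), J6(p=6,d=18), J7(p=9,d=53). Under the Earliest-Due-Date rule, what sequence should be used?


EDD: sort by earliest due date
  J6: d=18, p=6
  J5: d=20, p=5
  J1: d=24, p=5
  J2: d=39, p=14
  J4: d=42, p=15
  J7: d=53, p=9
  J3: d=55, p=5
Order: J6 → J5 → J1 → J2 → J4 → J7 → J3


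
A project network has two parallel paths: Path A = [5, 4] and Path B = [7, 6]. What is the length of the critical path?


Path A: 5 + 4 = 9
Path B: 7 + 6 = 13
Critical path = longest = max(9, 13)
= 13 (Path B)


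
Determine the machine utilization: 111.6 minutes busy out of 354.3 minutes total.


Utilization = busy / total × 100
= 111.6 / 354.3 × 100
= 31.5%


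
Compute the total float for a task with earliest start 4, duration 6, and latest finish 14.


EF = ES + duration = 4 + 6 = 10
LS = LF - duration = 14 - 6 = 8
Total Float = LF - EF = 14 - 10
(or LS - ES = 8 - 4)
= 4


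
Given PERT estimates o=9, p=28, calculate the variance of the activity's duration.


σ² = ((p - o) / 6)² = (p - o)² / 36
= (28 - 9)² / 36
= 19² / 36
= 361 / 36
= 10.0278


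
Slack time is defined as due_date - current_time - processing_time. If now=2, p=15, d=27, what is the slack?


Slack = due - current_time - processing
= 27 - 2 - 15
= 10


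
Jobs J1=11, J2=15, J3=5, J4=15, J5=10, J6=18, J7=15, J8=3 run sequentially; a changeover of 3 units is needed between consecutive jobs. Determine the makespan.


Makespan = Σ processing + (n-1) × setup
= (11 + 15 + 5 + 15 + 10 + 18 + 15 + 3) + (8-1)×3
= 92 + 21
= 113 time units


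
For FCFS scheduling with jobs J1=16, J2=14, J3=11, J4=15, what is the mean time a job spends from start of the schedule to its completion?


Completion times:
  J1: completes at 16
  J2: completes at 30
  J3: completes at 41
  J4: completes at 56
Sum = 143
Average = 143/4
= 35.75


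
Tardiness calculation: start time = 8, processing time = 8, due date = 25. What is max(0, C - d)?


Completion = start + processing = 8 + 8 = 16
Tardiness = max(0, C - d) = max(0, 16 - 25)
= max(0, -9)
= 0


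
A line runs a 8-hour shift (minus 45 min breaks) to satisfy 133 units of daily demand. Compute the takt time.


Available = 8×60 - 45 = 435 min
Takt time = 435 / 133
= 3.27 min/unit


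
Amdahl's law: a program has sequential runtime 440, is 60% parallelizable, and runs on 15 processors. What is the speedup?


Amdahl's law: T_p = T × ((1-p) + p/N)
= 440 × ((1-0.6) + 0.6/15)
= 440 × (0.40 + 0.0400)
= 440 × 0.4400
= 193.60
Speedup = 440/193.60
= 2.27×


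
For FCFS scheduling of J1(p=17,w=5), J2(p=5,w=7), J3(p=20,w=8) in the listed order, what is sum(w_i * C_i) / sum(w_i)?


Completion times:
  J1: C=17, w×C=5×17=85
  J2: C=22, w×C=7×22=154
  J3: C=42, w×C=8×42=336
Sum w×C = 575
Sum w = 20
Weighted avg = 575/20
= 28.75


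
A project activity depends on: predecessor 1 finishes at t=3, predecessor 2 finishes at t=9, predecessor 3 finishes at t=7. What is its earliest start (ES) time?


ES = max of all predecessor completion times
Predecessors: [3, 9, 7]
ES = max(3, 9, 7)
= 9


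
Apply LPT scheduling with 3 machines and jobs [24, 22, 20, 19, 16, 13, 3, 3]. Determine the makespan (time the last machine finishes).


Jobs (LPT sorted): [24, 22, 20, 19, 16, 13, 3, 3]
Machines: 3
  J=24 → Machine 1 (load: 0+24=24)
  J=22 → Machine 2 (load: 0+22=22)
  J=20 → Machine 3 (load: 0+20=20)
  J=19 → Machine 3 (load: 20+19=39)
  J=16 → Machine 2 (load: 22+16=38)
  J=13 → Machine 1 (load: 24+13=37)
  J=3 → Machine 1 (load: 37+3=40)
  J=3 → Machine 2 (load: 38+3=41)
Machine loads: [40, 41, 39]
Makespan = max = 41 time units


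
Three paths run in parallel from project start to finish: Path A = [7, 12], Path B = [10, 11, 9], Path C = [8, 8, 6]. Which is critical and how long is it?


Path A: 7 + 12 = 19
Path B: 10 + 11 + 9 = 30
Path C: 8 + 8 + 6 = 22
Critical path = longest = max(19, 30, 22)
= 30 (Path B)


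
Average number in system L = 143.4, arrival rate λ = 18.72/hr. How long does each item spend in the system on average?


Little's law: L = λW → W = L / λ
= 143.4 / 18.72
= 7.66 hours


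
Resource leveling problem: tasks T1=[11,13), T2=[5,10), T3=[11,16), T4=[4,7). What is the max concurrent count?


Check each time point for overlaps:
  t=5: 2 tasks active (T2, T4)
Max concurrent = 2


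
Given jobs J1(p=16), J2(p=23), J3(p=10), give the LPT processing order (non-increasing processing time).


LPT: sort by longest processing time first
  J2: p=23
  J1: p=16
  J3: p=10
Order: J2 → J1 → J3


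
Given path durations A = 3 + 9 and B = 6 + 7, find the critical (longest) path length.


Path A: 3 + 9 = 12
Path B: 6 + 7 = 13
Critical path = longest = max(12, 13)
= 13 (Path B)


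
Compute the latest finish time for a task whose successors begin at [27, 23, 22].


LF = min of all successor start times
Successors start at: [27, 23, 22]
LF = min(27, 23, 22)
= 22


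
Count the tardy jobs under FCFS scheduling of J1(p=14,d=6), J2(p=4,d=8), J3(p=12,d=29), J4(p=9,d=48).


Completion vs due date:
  J1: C=14, d=6 → TARDY
  J2: C=18, d=8 → TARDY
  J3: C=30, d=29 → TARDY
  J4: C=39, d=48 → on time
Tardy jobs: J1, J2, J3
Count = 3


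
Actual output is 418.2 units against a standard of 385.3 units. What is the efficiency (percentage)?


Efficiency = (actual / standard) × 100
= (418.2 / 385.3) × 100
= 108.5%


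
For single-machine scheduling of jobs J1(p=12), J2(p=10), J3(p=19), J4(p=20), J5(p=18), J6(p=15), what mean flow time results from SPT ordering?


SPT order: J2 → J1 → J6 → J5 → J3 → J4
Completion times:
  J2: C=10
  J1: C=22
  J6: C=37
  J5: C=55
  J3: C=74
  J4: C=94
Sum = 292, n = 6
Mean flow = 292/6
= 48.67


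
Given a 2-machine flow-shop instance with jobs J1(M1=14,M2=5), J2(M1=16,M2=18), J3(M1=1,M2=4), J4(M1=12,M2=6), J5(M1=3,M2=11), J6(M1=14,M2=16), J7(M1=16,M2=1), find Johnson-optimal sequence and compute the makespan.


Johnson's rule:
Group 1 (M1≤M2, sort by M1): ['J3', 'J5', 'J6', 'J2']
Group 2 (M1>M2, sort desc M2): ['J4', 'J1', 'J7']
Sequence: J3 → J5 → J6 → J2 → J4 → J1 → J7
Makespan calculation:
  J3: M1 done=1, M2 done=5
  J5: M1 done=4, M2 done=16
  J6: M1 done=18, M2 done=34
  J2: M1 done=34, M2 done=52
  J4: M1 done=46, M2 done=58
  J1: M1 done=60, M2 done=65
  J7: M1 done=76, M2 done=77
= Sequence: J3 → J5 → J6 → J2 → J4 → J1 → J7, Makespan: 77


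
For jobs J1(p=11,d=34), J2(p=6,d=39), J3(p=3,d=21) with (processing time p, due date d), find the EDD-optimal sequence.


EDD: sort by earliest due date
  J3: d=21, p=3
  J1: d=34, p=11
  J2: d=39, p=6
Order: J3 → J1 → J2


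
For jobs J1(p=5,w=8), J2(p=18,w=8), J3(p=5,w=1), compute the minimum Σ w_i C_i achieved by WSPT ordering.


WSPT order (by p/w): J1 → J2 → J3
  J1: C=5, w·C=8×5=40
  J2: C=23, w·C=8×23=184
  J3: C=28, w·C=1×28=28
Σ w·C = 252
= 252


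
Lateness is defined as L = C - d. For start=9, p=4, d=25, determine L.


Completion = 9 + 4 = 13
Lateness = C - d = 13 - 25
= -12


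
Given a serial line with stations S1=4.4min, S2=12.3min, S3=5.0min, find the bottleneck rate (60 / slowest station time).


Bottleneck = longest station time
Station times: [4.4, 12.3, 5.0]
Max = 12.3 min
Rate = 60 / 12.3
= 4.88 units/hour (bottleneck: 12.3min)


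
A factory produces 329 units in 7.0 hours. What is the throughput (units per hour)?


Throughput = units / time
= 329 / 7.0
= 47.0 units/hour


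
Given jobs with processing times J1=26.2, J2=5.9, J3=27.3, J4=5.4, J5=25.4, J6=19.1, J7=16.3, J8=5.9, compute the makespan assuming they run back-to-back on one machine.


Sequential makespan: sum all processing times
= 26.2 + 5.9 + 27.3 + 5.4 + 25.4 + 19.1 + 16.3 + 5.9
= 131.5 time units


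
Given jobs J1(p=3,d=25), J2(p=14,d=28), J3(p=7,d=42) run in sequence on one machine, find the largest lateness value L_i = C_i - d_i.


Lateness per job (L = C - d):
  J1: C=3, d=25, L=-22
  J2: C=17, d=28, L=-11
  J3: C=24, d=42, L=-18
Lmax = max(-22, -11, -18)
= -11


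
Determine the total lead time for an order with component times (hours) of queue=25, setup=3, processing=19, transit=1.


Lead time = queue + setup + processing + transit
= 25 + 3 + 19 + 1
= 48 hours


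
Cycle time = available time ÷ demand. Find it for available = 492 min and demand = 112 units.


Cycle time = available time / demand
= 492 / 112
= 4.39 min/unit


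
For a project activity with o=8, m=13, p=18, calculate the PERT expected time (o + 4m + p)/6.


te = (o + 4m + p) / 6
= (8 + 4×13 + 18) / 6
= (8 + 52 + 18) / 6
= 78 / 6
= 13.00


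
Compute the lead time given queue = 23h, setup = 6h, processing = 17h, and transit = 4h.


Lead time = queue + setup + processing + transit
= 23 + 6 + 17 + 4
= 50 hours


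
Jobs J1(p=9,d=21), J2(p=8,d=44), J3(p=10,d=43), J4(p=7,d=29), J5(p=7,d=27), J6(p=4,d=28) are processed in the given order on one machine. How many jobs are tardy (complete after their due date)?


Completion vs due date:
  J1: C=9, d=21 → on time
  J2: C=17, d=44 → on time
  J3: C=27, d=43 → on time
  J4: C=34, d=29 → TARDY
  J5: C=41, d=27 → TARDY
  J6: C=45, d=28 → TARDY
Tardy jobs: J4, J5, J6
Count = 3


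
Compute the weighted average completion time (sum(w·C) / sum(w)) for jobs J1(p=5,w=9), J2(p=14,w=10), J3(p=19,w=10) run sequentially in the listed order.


Completion times:
  J1: C=5, w×C=9×5=45
  J2: C=19, w×C=10×19=190
  J3: C=38, w×C=10×38=380
Sum w×C = 615
Sum w = 29
Weighted avg = 615/29
= 21.21


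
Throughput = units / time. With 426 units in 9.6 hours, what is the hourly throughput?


Throughput = units / time
= 426 / 9.6
= 44.4 units/hour


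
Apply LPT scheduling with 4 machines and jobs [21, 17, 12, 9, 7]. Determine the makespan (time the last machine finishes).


Jobs (LPT sorted): [21, 17, 12, 9, 7]
Machines: 4
  J=21 → Machine 1 (load: 0+21=21)
  J=17 → Machine 2 (load: 0+17=17)
  J=12 → Machine 3 (load: 0+12=12)
  J=9 → Machine 4 (load: 0+9=9)
  J=7 → Machine 4 (load: 9+7=16)
Machine loads: [21, 17, 12, 16]
Makespan = max = 21 time units


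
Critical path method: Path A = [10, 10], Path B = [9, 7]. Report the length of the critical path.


Path A: 10 + 10 = 20
Path B: 9 + 7 = 16
Critical path = longest = max(20, 16)
= 20 (Path A)


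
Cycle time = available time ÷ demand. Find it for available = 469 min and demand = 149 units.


Cycle time = available time / demand
= 469 / 149
= 3.15 min/unit


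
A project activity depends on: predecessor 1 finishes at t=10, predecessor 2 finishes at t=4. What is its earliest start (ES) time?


ES = max of all predecessor completion times
Predecessors: [10, 4]
ES = max(10, 4)
= 10


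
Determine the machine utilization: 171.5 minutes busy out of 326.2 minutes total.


Utilization = busy / total × 100
= 171.5 / 326.2 × 100
= 52.6%


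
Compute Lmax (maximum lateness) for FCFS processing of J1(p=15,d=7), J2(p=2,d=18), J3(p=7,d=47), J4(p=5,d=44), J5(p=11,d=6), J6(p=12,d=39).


Lateness per job (L = C - d):
  J1: C=15, d=7, L=8
  J2: C=17, d=18, L=-1
  J3: C=24, d=47, L=-23
  J4: C=29, d=44, L=-15
  J5: C=40, d=6, L=34
  J6: C=52, d=39, L=13
Lmax = max(8, -1, -23, -15, 34, 13)
= 34


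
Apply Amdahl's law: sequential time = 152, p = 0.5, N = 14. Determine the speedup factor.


Amdahl's law: T_p = T × ((1-p) + p/N)
= 152 × ((1-0.5) + 0.5/14)
= 152 × (0.50 + 0.0357)
= 152 × 0.5357
= 81.43
Speedup = 152/81.43
= 1.87×


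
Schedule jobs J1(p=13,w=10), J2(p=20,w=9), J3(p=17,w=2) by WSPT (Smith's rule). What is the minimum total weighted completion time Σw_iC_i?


WSPT order (by p/w): J1 → J2 → J3
  J1: C=13, w·C=10×13=130
  J2: C=33, w·C=9×33=297
  J3: C=50, w·C=2×50=100
Σ w·C = 527
= 527


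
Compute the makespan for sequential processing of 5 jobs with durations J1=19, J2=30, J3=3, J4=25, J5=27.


Sequential makespan: sum all processing times
= 19 + 30 + 3 + 25 + 27
= 104 time units


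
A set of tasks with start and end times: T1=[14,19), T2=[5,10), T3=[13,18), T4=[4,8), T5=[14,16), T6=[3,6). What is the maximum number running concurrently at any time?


Check each time point for overlaps:
  t=5: 3 tasks active (T2, T4, T6)
Max concurrent = 3


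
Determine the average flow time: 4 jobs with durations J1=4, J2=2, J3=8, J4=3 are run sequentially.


Completion times:
  J1: completes at 4
  J2: completes at 6
  J3: completes at 14
  J4: completes at 17
Sum = 41
Average = 41/4
= 10.25


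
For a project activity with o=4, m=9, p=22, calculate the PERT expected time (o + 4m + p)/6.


te = (o + 4m + p) / 6
= (4 + 4×9 + 22) / 6
= (4 + 36 + 22) / 6
= 62 / 6
= 10.33


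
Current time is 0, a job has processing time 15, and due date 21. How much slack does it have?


Slack = due - current_time - processing
= 21 - 0 - 15
= 6


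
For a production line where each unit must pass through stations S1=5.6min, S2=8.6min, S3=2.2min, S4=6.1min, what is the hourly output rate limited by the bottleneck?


Bottleneck = longest station time
Station times: [5.6, 8.6, 2.2, 6.1]
Max = 8.6 min
Rate = 60 / 8.6
= 6.98 units/hour (bottleneck: 8.6min)


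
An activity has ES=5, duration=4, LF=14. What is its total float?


EF = ES + duration = 5 + 4 = 9
LS = LF - duration = 14 - 4 = 10
Total Float = LF - EF = 14 - 9
(or LS - ES = 10 - 5)
= 5


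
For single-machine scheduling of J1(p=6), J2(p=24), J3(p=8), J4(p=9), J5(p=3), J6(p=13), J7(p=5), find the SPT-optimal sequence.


SPT: sort by shortest processing time
  J5: p=3
  J7: p=5
  J1: p=6
  J3: p=8
  J4: p=9
  J6: p=13
  J2: p=24
Order: J5 → J7 → J1 → J3 → J4 → J6 → J2


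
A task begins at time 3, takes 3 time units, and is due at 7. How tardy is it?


Completion = start + processing = 3 + 3 = 6
Tardiness = max(0, C - d) = max(0, 6 - 7)
= max(0, -1)
= 0


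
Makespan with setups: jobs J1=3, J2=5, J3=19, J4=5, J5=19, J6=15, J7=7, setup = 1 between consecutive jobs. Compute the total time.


Makespan = Σ processing + (n-1) × setup
= (3 + 5 + 19 + 5 + 19 + 15 + 7) + (7-1)×1
= 73 + 6
= 79 time units


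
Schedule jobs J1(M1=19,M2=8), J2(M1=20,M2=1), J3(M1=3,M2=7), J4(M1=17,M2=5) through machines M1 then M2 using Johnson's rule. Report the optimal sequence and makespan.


Johnson's rule:
Group 1 (M1≤M2, sort by M1): ['J3']
Group 2 (M1>M2, sort desc M2): ['J1', 'J4', 'J2']
Sequence: J3 → J1 → J4 → J2
Makespan calculation:
  J3: M1 done=3, M2 done=10
  J1: M1 done=22, M2 done=30
  J4: M1 done=39, M2 done=44
  J2: M1 done=59, M2 done=60
= Sequence: J3 → J1 → J4 → J2, Makespan: 60
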